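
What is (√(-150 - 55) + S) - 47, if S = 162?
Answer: 115 + I*√205 ≈ 115.0 + 14.318*I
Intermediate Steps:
(√(-150 - 55) + S) - 47 = (√(-150 - 55) + 162) - 47 = (√(-205) + 162) - 47 = (I*√205 + 162) - 47 = (162 + I*√205) - 47 = 115 + I*√205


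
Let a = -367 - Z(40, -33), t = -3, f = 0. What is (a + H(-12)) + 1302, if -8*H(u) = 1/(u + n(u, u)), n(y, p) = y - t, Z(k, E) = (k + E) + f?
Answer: 155905/168 ≈ 928.01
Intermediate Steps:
Z(k, E) = E + k (Z(k, E) = (k + E) + 0 = (E + k) + 0 = E + k)
n(y, p) = 3 + y (n(y, p) = y - 1*(-3) = y + 3 = 3 + y)
H(u) = -1/(8*(3 + 2*u)) (H(u) = -1/(8*(u + (3 + u))) = -1/(8*(3 + 2*u)))
a = -374 (a = -367 - (-33 + 40) = -367 - 1*7 = -367 - 7 = -374)
(a + H(-12)) + 1302 = (-374 - 1/(24 + 16*(-12))) + 1302 = (-374 - 1/(24 - 192)) + 1302 = (-374 - 1/(-168)) + 1302 = (-374 - 1*(-1/168)) + 1302 = (-374 + 1/168) + 1302 = -62831/168 + 1302 = 155905/168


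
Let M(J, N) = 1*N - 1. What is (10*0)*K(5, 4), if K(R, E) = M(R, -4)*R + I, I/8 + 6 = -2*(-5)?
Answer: 0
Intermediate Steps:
M(J, N) = -1 + N (M(J, N) = N - 1 = -1 + N)
I = 32 (I = -48 + 8*(-2*(-5)) = -48 + 8*10 = -48 + 80 = 32)
K(R, E) = 32 - 5*R (K(R, E) = (-1 - 4)*R + 32 = -5*R + 32 = 32 - 5*R)
(10*0)*K(5, 4) = (10*0)*(32 - 5*5) = 0*(32 - 25) = 0*7 = 0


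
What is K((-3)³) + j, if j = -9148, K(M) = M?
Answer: -9175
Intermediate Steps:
K((-3)³) + j = (-3)³ - 9148 = -27 - 9148 = -9175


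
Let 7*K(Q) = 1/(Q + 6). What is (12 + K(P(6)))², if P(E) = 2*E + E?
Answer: 4068289/28224 ≈ 144.14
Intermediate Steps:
P(E) = 3*E
K(Q) = 1/(7*(6 + Q)) (K(Q) = 1/(7*(Q + 6)) = 1/(7*(6 + Q)))
(12 + K(P(6)))² = (12 + 1/(7*(6 + 3*6)))² = (12 + 1/(7*(6 + 18)))² = (12 + (⅐)/24)² = (12 + (⅐)*(1/24))² = (12 + 1/168)² = (2017/168)² = 4068289/28224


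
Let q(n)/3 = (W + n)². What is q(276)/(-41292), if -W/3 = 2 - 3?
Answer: -837/148 ≈ -5.6554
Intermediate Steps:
W = 3 (W = -3*(2 - 3) = -3*(-1) = 3)
q(n) = 3*(3 + n)²
q(276)/(-41292) = (3*(3 + 276)²)/(-41292) = (3*279²)*(-1/41292) = (3*77841)*(-1/41292) = 233523*(-1/41292) = -837/148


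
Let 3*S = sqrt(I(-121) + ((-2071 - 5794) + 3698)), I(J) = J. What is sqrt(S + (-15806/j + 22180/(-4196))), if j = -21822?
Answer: 2*sqrt(-149397774086868 + 87335101412214*I*sqrt(67))/11445639 ≈ 2.978 + 3.6648*I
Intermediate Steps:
S = 8*I*sqrt(67)/3 (S = sqrt(-121 + ((-2071 - 5794) + 3698))/3 = sqrt(-121 + (-7865 + 3698))/3 = sqrt(-121 - 4167)/3 = sqrt(-4288)/3 = (8*I*sqrt(67))/3 = 8*I*sqrt(67)/3 ≈ 21.828*I)
sqrt(S + (-15806/j + 22180/(-4196))) = sqrt(8*I*sqrt(67)/3 + (-15806/(-21822) + 22180/(-4196))) = sqrt(8*I*sqrt(67)/3 + (-15806*(-1/21822) + 22180*(-1/4196))) = sqrt(8*I*sqrt(67)/3 + (7903/10911 - 5545/1049)) = sqrt(8*I*sqrt(67)/3 - 52211248/11445639) = sqrt(-52211248/11445639 + 8*I*sqrt(67)/3)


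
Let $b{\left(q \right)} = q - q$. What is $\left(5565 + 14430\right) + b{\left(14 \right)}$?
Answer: $19995$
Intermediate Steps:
$b{\left(q \right)} = 0$
$\left(5565 + 14430\right) + b{\left(14 \right)} = \left(5565 + 14430\right) + 0 = 19995 + 0 = 19995$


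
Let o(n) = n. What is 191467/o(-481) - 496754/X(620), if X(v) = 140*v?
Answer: -8429137137/20875400 ≈ -403.78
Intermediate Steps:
191467/o(-481) - 496754/X(620) = 191467/(-481) - 496754/(140*620) = 191467*(-1/481) - 496754/86800 = -191467/481 - 496754*1/86800 = -191467/481 - 248377/43400 = -8429137137/20875400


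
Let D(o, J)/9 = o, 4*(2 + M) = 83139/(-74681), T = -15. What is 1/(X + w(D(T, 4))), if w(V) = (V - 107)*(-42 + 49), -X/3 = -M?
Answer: -298724/508080217 ≈ -0.00058795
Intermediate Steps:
M = -680587/298724 (M = -2 + (83139/(-74681))/4 = -2 + (83139*(-1/74681))/4 = -2 + (¼)*(-83139/74681) = -2 - 83139/298724 = -680587/298724 ≈ -2.2783)
D(o, J) = 9*o
X = -2041761/298724 (X = -(-3)*(-680587)/298724 = -3*680587/298724 = -2041761/298724 ≈ -6.8349)
w(V) = -749 + 7*V (w(V) = (-107 + V)*7 = -749 + 7*V)
1/(X + w(D(T, 4))) = 1/(-2041761/298724 + (-749 + 7*(9*(-15)))) = 1/(-2041761/298724 + (-749 + 7*(-135))) = 1/(-2041761/298724 + (-749 - 945)) = 1/(-2041761/298724 - 1694) = 1/(-508080217/298724) = -298724/508080217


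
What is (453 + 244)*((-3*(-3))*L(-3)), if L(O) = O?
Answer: -18819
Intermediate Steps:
(453 + 244)*((-3*(-3))*L(-3)) = (453 + 244)*(-3*(-3)*(-3)) = 697*(-1*(-9)*(-3)) = 697*(9*(-3)) = 697*(-27) = -18819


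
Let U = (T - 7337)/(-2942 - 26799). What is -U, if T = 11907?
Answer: 4570/29741 ≈ 0.15366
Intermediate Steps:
U = -4570/29741 (U = (11907 - 7337)/(-2942 - 26799) = 4570/(-29741) = 4570*(-1/29741) = -4570/29741 ≈ -0.15366)
-U = -1*(-4570/29741) = 4570/29741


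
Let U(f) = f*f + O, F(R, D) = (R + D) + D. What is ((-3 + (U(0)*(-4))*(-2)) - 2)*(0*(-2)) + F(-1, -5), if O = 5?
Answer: -11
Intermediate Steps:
F(R, D) = R + 2*D (F(R, D) = (D + R) + D = R + 2*D)
U(f) = 5 + f² (U(f) = f*f + 5 = f² + 5 = 5 + f²)
((-3 + (U(0)*(-4))*(-2)) - 2)*(0*(-2)) + F(-1, -5) = ((-3 + ((5 + 0²)*(-4))*(-2)) - 2)*(0*(-2)) + (-1 + 2*(-5)) = ((-3 + ((5 + 0)*(-4))*(-2)) - 2)*0 + (-1 - 10) = ((-3 + (5*(-4))*(-2)) - 2)*0 - 11 = ((-3 - 20*(-2)) - 2)*0 - 11 = ((-3 + 40) - 2)*0 - 11 = (37 - 2)*0 - 11 = 35*0 - 11 = 0 - 11 = -11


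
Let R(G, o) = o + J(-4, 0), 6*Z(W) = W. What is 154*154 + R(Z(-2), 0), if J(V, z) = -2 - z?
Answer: 23714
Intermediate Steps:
Z(W) = W/6
R(G, o) = -2 + o (R(G, o) = o + (-2 - 1*0) = o + (-2 + 0) = o - 2 = -2 + o)
154*154 + R(Z(-2), 0) = 154*154 + (-2 + 0) = 23716 - 2 = 23714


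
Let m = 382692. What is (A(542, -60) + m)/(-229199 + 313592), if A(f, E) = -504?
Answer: 127396/28131 ≈ 4.5287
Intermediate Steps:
(A(542, -60) + m)/(-229199 + 313592) = (-504 + 382692)/(-229199 + 313592) = 382188/84393 = 382188*(1/84393) = 127396/28131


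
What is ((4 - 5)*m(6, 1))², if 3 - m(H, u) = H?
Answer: 9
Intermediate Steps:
m(H, u) = 3 - H
((4 - 5)*m(6, 1))² = ((4 - 5)*(3 - 1*6))² = (-(3 - 6))² = (-1*(-3))² = 3² = 9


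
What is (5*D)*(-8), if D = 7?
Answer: -280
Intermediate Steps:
(5*D)*(-8) = (5*7)*(-8) = 35*(-8) = -280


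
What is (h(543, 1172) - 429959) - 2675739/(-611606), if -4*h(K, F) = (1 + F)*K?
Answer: -720703513847/1223212 ≈ -5.8919e+5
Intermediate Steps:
h(K, F) = -K*(1 + F)/4 (h(K, F) = -(1 + F)*K/4 = -K*(1 + F)/4)
(h(543, 1172) - 429959) - 2675739/(-611606) = (-1/4*543*(1 + 1172) - 429959) - 2675739/(-611606) = (-1/4*543*1173 - 429959) - 2675739*(-1/611606) = (-636939/4 - 429959) + 2675739/611606 = -2356775/4 + 2675739/611606 = -720703513847/1223212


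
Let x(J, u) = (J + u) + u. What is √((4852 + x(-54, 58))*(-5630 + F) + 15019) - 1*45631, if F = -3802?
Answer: -45631 + I*√46333829 ≈ -45631.0 + 6806.9*I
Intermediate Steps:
x(J, u) = J + 2*u
√((4852 + x(-54, 58))*(-5630 + F) + 15019) - 1*45631 = √((4852 + (-54 + 2*58))*(-5630 - 3802) + 15019) - 1*45631 = √((4852 + (-54 + 116))*(-9432) + 15019) - 45631 = √((4852 + 62)*(-9432) + 15019) - 45631 = √(4914*(-9432) + 15019) - 45631 = √(-46348848 + 15019) - 45631 = √(-46333829) - 45631 = I*√46333829 - 45631 = -45631 + I*√46333829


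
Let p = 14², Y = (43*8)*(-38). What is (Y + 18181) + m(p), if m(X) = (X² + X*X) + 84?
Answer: 82025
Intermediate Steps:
Y = -13072 (Y = 344*(-38) = -13072)
p = 196
m(X) = 84 + 2*X² (m(X) = (X² + X²) + 84 = 2*X² + 84 = 84 + 2*X²)
(Y + 18181) + m(p) = (-13072 + 18181) + (84 + 2*196²) = 5109 + (84 + 2*38416) = 5109 + (84 + 76832) = 5109 + 76916 = 82025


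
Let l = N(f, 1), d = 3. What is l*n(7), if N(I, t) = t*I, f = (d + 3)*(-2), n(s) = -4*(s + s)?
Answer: 672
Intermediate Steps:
n(s) = -8*s
f = -12 (f = (3 + 3)*(-2) = 6*(-2) = -12)
N(I, t) = I*t
l = -12 (l = -12*1 = -12)
l*n(7) = -(-96)*7 = -12*(-56) = 672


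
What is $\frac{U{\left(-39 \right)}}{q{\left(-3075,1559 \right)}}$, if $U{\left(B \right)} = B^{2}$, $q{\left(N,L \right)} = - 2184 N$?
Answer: $\frac{13}{57400} \approx 0.00022648$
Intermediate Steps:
$\frac{U{\left(-39 \right)}}{q{\left(-3075,1559 \right)}} = \frac{\left(-39\right)^{2}}{\left(-2184\right) \left(-3075\right)} = \frac{1521}{6715800} = 1521 \cdot \frac{1}{6715800} = \frac{13}{57400}$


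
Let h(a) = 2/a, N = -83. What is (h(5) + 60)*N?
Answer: -25066/5 ≈ -5013.2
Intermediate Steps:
(h(5) + 60)*N = (2/5 + 60)*(-83) = (2*(⅕) + 60)*(-83) = (⅖ + 60)*(-83) = (302/5)*(-83) = -25066/5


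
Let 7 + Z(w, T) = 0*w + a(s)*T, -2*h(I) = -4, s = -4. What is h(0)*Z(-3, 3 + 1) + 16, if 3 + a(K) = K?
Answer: -54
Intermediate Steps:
h(I) = 2 (h(I) = -½*(-4) = 2)
a(K) = -3 + K
Z(w, T) = -7 - 7*T (Z(w, T) = -7 + (0*w + (-3 - 4)*T) = -7 + (0 - 7*T) = -7 - 7*T)
h(0)*Z(-3, 3 + 1) + 16 = 2*(-7 - 7*(3 + 1)) + 16 = 2*(-7 - 7*4) + 16 = 2*(-7 - 28) + 16 = 2*(-35) + 16 = -70 + 16 = -54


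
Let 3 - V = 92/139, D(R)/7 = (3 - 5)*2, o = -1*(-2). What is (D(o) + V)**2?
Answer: 12723489/19321 ≈ 658.53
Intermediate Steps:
o = 2
D(R) = -28 (D(R) = 7*((3 - 5)*2) = 7*(-2*2) = 7*(-4) = -28)
V = 325/139 (V = 3 - 92/139 = 325/139 ≈ 2.3381)
(D(o) + V)**2 = (-28 + 325/139)**2 = (-3567/139)**2 = 12723489/19321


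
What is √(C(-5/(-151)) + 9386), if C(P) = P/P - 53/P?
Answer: 2*√48665/5 ≈ 88.241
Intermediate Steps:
C(P) = 1 - 53/P
√(C(-5/(-151)) + 9386) = √((-53 - 5/(-151))/((-5/(-151))) + 9386) = √((-53 - 5*(-1/151))/((-5*(-1/151))) + 9386) = √((-53 + 5/151)/(5/151) + 9386) = √((151/5)*(-7998/151) + 9386) = √(-7998/5 + 9386) = √(38932/5) = 2*√48665/5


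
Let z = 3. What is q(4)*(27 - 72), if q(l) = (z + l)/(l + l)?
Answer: -315/8 ≈ -39.375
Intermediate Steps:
q(l) = (3 + l)/(2*l) (q(l) = (3 + l)/(l + l) = (3 + l)/((2*l)) = (3 + l)*(1/(2*l)) = (3 + l)/(2*l))
q(4)*(27 - 72) = ((½)*(3 + 4)/4)*(27 - 72) = ((½)*(¼)*7)*(-45) = (7/8)*(-45) = -315/8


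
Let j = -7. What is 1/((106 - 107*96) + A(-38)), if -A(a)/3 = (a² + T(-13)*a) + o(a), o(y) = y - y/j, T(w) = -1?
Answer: -7/101372 ≈ -6.9053e-5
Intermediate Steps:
o(y) = 8*y/7 (o(y) = y - y/(-7) = y - y*(-1)/7 = y - (-1)*y/7 = y + y/7 = 8*y/7)
A(a) = -3*a² - 3*a/7 (A(a) = -3*((a² - a) + 8*a/7) = -3*(a² + a/7) = -3*a² - 3*a/7)
1/((106 - 107*96) + A(-38)) = 1/((106 - 107*96) + (3/7)*(-38)*(-1 - 7*(-38))) = 1/((106 - 10272) + (3/7)*(-38)*(-1 + 266)) = 1/(-10166 + (3/7)*(-38)*265) = 1/(-10166 - 30210/7) = 1/(-101372/7) = -7/101372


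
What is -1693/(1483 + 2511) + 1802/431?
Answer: 6467505/1721414 ≈ 3.7571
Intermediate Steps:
-1693/(1483 + 2511) + 1802/431 = -1693/3994 + 1802*(1/431) = -1693*1/3994 + 1802/431 = -1693/3994 + 1802/431 = 6467505/1721414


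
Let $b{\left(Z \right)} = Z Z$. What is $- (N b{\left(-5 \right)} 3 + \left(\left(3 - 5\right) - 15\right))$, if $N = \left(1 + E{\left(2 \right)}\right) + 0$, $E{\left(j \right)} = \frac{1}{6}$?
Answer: $- \frac{141}{2} \approx -70.5$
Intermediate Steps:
$b{\left(Z \right)} = Z^{2}$
$E{\left(j \right)} = \frac{1}{6}$
$N = \frac{7}{6}$ ($N = \left(1 + \frac{1}{6}\right) + 0 = \frac{7}{6} + 0 = \frac{7}{6} \approx 1.1667$)
$- (N b{\left(-5 \right)} 3 + \left(\left(3 - 5\right) - 15\right)) = - (\frac{7 \left(-5\right)^{2}}{6} \cdot 3 + \left(\left(3 - 5\right) - 15\right)) = - (\frac{7}{6} \cdot 25 \cdot 3 - 17) = - (\frac{175}{6} \cdot 3 - 17) = - (\frac{175}{2} - 17) = \left(-1\right) \frac{141}{2} = - \frac{141}{2}$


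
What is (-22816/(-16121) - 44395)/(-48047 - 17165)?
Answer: 715668979/1051282652 ≈ 0.68076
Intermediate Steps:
(-22816/(-16121) - 44395)/(-48047 - 17165) = (-22816*(-1/16121) - 44395)/(-65212) = (22816/16121 - 44395)*(-1/65212) = -715668979/16121*(-1/65212) = 715668979/1051282652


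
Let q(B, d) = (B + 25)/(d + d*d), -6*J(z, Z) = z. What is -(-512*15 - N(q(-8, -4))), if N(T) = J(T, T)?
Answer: 552943/72 ≈ 7679.8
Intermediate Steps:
J(z, Z) = -z/6
q(B, d) = (25 + B)/(d + d**2)
N(T) = -T/6
-(-512*15 - N(q(-8, -4))) = -(-512*15 - (-1)*(25 - 8)/((-4)*(1 - 4))/6) = -(-7680 - (-1)*(-1/4*17/(-3))/6) = -(-7680 - (-1)*(-1/4*(-1/3)*17)/6) = -(-7680 - (-1)*17/(6*12)) = -(-7680 - 1*(-17/72)) = -(-7680 + 17/72) = -1*(-552943/72) = 552943/72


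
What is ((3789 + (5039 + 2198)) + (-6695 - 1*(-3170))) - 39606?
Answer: -32105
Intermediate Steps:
((3789 + (5039 + 2198)) + (-6695 - 1*(-3170))) - 39606 = ((3789 + 7237) + (-6695 + 3170)) - 39606 = (11026 - 3525) - 39606 = 7501 - 39606 = -32105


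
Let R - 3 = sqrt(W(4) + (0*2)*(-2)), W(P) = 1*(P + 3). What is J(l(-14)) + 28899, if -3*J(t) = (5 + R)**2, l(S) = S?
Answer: 86626/3 - 16*sqrt(7)/3 ≈ 28861.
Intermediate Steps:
W(P) = 3 + P (W(P) = 1*(3 + P) = 3 + P)
R = 3 + sqrt(7) (R = 3 + sqrt((3 + 4) + (0*2)*(-2)) = 3 + sqrt(7 + 0*(-2)) = 3 + sqrt(7 + 0) = 3 + sqrt(7) ≈ 5.6458)
J(t) = -(8 + sqrt(7))**2/3 (J(t) = -(5 + (3 + sqrt(7)))**2/3 = -(8 + sqrt(7))**2/3)
J(l(-14)) + 28899 = -(8 + sqrt(7))**2/3 + 28899 = 28899 - (8 + sqrt(7))**2/3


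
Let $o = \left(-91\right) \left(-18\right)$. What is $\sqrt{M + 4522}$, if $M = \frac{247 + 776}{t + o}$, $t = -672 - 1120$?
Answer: $\frac{\sqrt{885010}}{14} \approx 67.196$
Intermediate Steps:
$t = -1792$
$o = 1638$
$M = - \frac{93}{14}$ ($M = \frac{247 + 776}{-1792 + 1638} = \frac{1023}{-154} = 1023 \left(- \frac{1}{154}\right) = - \frac{93}{14} \approx -6.6429$)
$\sqrt{M + 4522} = \sqrt{- \frac{93}{14} + 4522} = \sqrt{\frac{63215}{14}} = \frac{\sqrt{885010}}{14}$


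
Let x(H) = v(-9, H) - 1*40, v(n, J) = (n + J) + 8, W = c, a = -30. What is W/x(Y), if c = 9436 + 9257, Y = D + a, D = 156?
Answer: 18693/85 ≈ 219.92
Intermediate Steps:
Y = 126 (Y = 156 - 30 = 126)
c = 18693
W = 18693
v(n, J) = 8 + J + n (v(n, J) = (J + n) + 8 = 8 + J + n)
x(H) = -41 + H (x(H) = (8 + H - 9) - 1*40 = (-1 + H) - 40 = -41 + H)
W/x(Y) = 18693/(-41 + 126) = 18693/85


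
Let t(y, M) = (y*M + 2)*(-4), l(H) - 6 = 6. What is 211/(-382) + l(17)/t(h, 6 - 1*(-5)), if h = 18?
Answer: -21673/38200 ≈ -0.56736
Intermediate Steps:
l(H) = 12 (l(H) = 6 + 6 = 12)
t(y, M) = -8 - 4*M*y (t(y, M) = (M*y + 2)*(-4) = (2 + M*y)*(-4) = -8 - 4*M*y)
211/(-382) + l(17)/t(h, 6 - 1*(-5)) = 211/(-382) + 12/(-8 - 4*(6 - 1*(-5))*18) = 211*(-1/382) + 12/(-8 - 4*(6 + 5)*18) = -211/382 + 12/(-8 - 4*11*18) = -211/382 + 12/(-8 - 792) = -211/382 + 12/(-800) = -211/382 + 12*(-1/800) = -211/382 - 3/200 = -21673/38200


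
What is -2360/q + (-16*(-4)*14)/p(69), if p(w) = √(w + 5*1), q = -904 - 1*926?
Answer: 236/183 + 448*√74/37 ≈ 105.45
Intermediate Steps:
q = -1830 (q = -904 - 926 = -1830)
p(w) = √(5 + w) (p(w) = √(w + 5) = √(5 + w))
-2360/q + (-16*(-4)*14)/p(69) = -2360/(-1830) + (-16*(-4)*14)/(√(5 + 69)) = -2360*(-1/1830) + (64*14)/(√74) = 236/183 + 896*(√74/74) = 236/183 + 448*√74/37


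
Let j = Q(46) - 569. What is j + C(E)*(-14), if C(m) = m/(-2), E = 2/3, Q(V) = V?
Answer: -1555/3 ≈ -518.33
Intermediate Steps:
E = ⅔ (E = 2*(⅓) = ⅔ ≈ 0.66667)
C(m) = -m/2 (C(m) = m*(-½) = -m/2)
j = -523 (j = 46 - 569 = -523)
j + C(E)*(-14) = -523 - ½*⅔*(-14) = -523 - ⅓*(-14) = -523 + 14/3 = -1555/3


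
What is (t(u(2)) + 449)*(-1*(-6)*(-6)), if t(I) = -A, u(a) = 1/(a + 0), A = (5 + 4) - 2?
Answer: -15912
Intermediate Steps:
A = 7 (A = 9 - 2 = 7)
u(a) = 1/a
t(I) = -7 (t(I) = -1*7 = -7)
(t(u(2)) + 449)*(-1*(-6)*(-6)) = (-7 + 449)*(-1*(-6)*(-6)) = 442*(6*(-6)) = 442*(-36) = -15912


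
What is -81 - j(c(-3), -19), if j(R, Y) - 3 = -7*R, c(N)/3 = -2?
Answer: -126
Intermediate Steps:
c(N) = -6 (c(N) = 3*(-2) = -6)
j(R, Y) = 3 - 7*R
-81 - j(c(-3), -19) = -81 - (3 - 7*(-6)) = -81 - (3 + 42) = -81 - 1*45 = -81 - 45 = -126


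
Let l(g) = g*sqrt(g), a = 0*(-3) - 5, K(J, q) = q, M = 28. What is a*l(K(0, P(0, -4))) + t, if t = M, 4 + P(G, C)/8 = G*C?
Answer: 28 + 640*I*sqrt(2) ≈ 28.0 + 905.1*I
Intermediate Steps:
P(G, C) = -32 + 8*C*G (P(G, C) = -32 + 8*(G*C) = -32 + 8*(C*G) = -32 + 8*C*G)
a = -5 (a = 0 - 5 = -5)
t = 28
l(g) = g**(3/2)
a*l(K(0, P(0, -4))) + t = -5*(-32 + 8*(-4)*0)**(3/2) + 28 = -5*(-32 + 0)**(3/2) + 28 = -(-640)*I*sqrt(2) + 28 = 640*I*sqrt(2) + 28 = 28 + 640*I*sqrt(2)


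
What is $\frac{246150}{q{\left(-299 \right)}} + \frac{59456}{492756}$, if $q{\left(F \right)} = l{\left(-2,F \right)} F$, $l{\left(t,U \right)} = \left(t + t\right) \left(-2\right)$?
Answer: $- \frac{15143708831}{147334044} \approx -102.78$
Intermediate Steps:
$l{\left(t,U \right)} = - 4 t$ ($l{\left(t,U \right)} = 2 t \left(-2\right) = - 4 t$)
$q{\left(F \right)} = 8 F$ ($q{\left(F \right)} = \left(-4\right) \left(-2\right) F = 8 F$)
$\frac{246150}{q{\left(-299 \right)}} + \frac{59456}{492756} = \frac{246150}{8 \left(-299\right)} + \frac{59456}{492756} = \frac{246150}{-2392} + 59456 \cdot \frac{1}{492756} = 246150 \left(- \frac{1}{2392}\right) + \frac{14864}{123189} = - \frac{123075}{1196} + \frac{14864}{123189} = - \frac{15143708831}{147334044}$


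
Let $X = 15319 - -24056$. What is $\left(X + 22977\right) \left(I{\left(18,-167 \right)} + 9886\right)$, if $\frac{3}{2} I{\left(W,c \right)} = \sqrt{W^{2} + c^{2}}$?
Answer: $616411872 + 41568 \sqrt{28213} \approx 6.2339 \cdot 10^{8}$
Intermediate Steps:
$I{\left(W,c \right)} = \frac{2 \sqrt{W^{2} + c^{2}}}{3}$
$X = 39375$ ($X = 15319 + 24056 = 39375$)
$\left(X + 22977\right) \left(I{\left(18,-167 \right)} + 9886\right) = \left(39375 + 22977\right) \left(\frac{2 \sqrt{18^{2} + \left(-167\right)^{2}}}{3} + 9886\right) = 62352 \left(\frac{2 \sqrt{324 + 27889}}{3} + 9886\right) = 62352 \left(\frac{2 \sqrt{28213}}{3} + 9886\right) = 62352 \left(9886 + \frac{2 \sqrt{28213}}{3}\right) = 616411872 + 41568 \sqrt{28213}$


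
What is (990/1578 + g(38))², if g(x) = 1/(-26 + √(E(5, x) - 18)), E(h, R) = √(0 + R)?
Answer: (165/263 - 1/(26 - I*√(18 - √38)))² ≈ 0.34758 - 0.005898*I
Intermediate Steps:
E(h, R) = √R
g(x) = 1/(-26 + √(-18 + √x)) (g(x) = 1/(-26 + √(√x - 18)) = 1/(-26 + √(-18 + √x)))
(990/1578 + g(38))² = (990/1578 + 1/(-26 + √(-18 + √38)))² = (990*(1/1578) + 1/(-26 + √(-18 + √38)))² = (165/263 + 1/(-26 + √(-18 + √38)))²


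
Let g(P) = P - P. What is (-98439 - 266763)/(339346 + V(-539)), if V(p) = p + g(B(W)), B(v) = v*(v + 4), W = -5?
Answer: -365202/338807 ≈ -1.0779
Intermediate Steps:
B(v) = v*(4 + v)
g(P) = 0
V(p) = p (V(p) = p + 0 = p)
(-98439 - 266763)/(339346 + V(-539)) = (-98439 - 266763)/(339346 - 539) = -365202/338807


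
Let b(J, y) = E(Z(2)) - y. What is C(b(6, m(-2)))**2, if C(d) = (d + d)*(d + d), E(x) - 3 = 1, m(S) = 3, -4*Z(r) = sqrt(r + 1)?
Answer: 16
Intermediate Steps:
Z(r) = -sqrt(1 + r)/4 (Z(r) = -sqrt(r + 1)/4 = -sqrt(1 + r)/4)
E(x) = 4 (E(x) = 3 + 1 = 4)
b(J, y) = 4 - y
C(d) = 4*d**2 (C(d) = (2*d)*(2*d) = 4*d**2)
C(b(6, m(-2)))**2 = (4*(4 - 1*3)**2)**2 = (4*(4 - 3)**2)**2 = (4*1**2)**2 = (4*1)**2 = 4**2 = 16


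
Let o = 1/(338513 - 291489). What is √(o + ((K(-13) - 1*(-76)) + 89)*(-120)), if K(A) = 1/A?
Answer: I*√462241074150349/152828 ≈ 140.68*I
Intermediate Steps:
o = 1/47024 ≈ 2.1266e-5
√(o + ((K(-13) - 1*(-76)) + 89)*(-120)) = √(1/47024 + ((1/(-13) - 1*(-76)) + 89)*(-120)) = √(1/47024 + ((-1/13 + 76) + 89)*(-120)) = √(1/47024 + (987/13 + 89)*(-120)) = √(1/47024 + (2144/13)*(-120)) = √(1/47024 - 257280/13) = √(-12098334707/611312) = I*√462241074150349/152828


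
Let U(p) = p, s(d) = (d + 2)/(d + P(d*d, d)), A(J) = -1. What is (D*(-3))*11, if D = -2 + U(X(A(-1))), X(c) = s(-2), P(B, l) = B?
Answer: 66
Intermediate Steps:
s(d) = (2 + d)/(d + d²) (s(d) = (d + 2)/(d + d*d) = (2 + d)/(d + d²))
X(c) = 0 (X(c) = (2 - 2)/((-2)*(1 - 2)) = -½*0/(-1) = -½*(-1)*0 = 0)
D = -2 (D = -2 + 0 = -2)
(D*(-3))*11 = -2*(-3)*11 = 6*11 = 66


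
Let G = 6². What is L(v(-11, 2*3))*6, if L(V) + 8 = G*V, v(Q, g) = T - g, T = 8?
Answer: 384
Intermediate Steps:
G = 36
v(Q, g) = 8 - g
L(V) = -8 + 36*V
L(v(-11, 2*3))*6 = (-8 + 36*(8 - 2*3))*6 = (-8 + 36*(8 - 1*6))*6 = (-8 + 36*(8 - 6))*6 = (-8 + 36*2)*6 = (-8 + 72)*6 = 64*6 = 384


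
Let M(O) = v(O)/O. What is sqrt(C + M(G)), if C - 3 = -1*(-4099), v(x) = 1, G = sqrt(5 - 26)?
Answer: sqrt(1808982 - 21*I*sqrt(21))/21 ≈ 64.047 - 0.0017036*I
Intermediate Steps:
G = I*sqrt(21) (G = sqrt(-21) = I*sqrt(21) ≈ 4.5826*I)
C = 4102 (C = 3 - 1*(-4099) = 3 + 4099 = 4102)
M(O) = 1/O
sqrt(C + M(G)) = sqrt(4102 + 1/(I*sqrt(21))) = sqrt(4102 - I*sqrt(21)/21)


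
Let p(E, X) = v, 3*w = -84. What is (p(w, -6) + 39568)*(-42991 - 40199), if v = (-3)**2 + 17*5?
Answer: -3299481780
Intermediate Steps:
v = 94 (v = 9 + 85 = 94)
w = -28 (w = (1/3)*(-84) = -28)
p(E, X) = 94
(p(w, -6) + 39568)*(-42991 - 40199) = (94 + 39568)*(-42991 - 40199) = 39662*(-83190) = -3299481780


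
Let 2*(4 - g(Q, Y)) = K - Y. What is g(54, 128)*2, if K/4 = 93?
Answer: -236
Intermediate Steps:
K = 372 (K = 4*93 = 372)
g(Q, Y) = -182 + Y/2 (g(Q, Y) = 4 - (372 - Y)/2 = 4 + (-186 + Y/2) = -182 + Y/2)
g(54, 128)*2 = (-182 + (1/2)*128)*2 = (-182 + 64)*2 = -118*2 = -236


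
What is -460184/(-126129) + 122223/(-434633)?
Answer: 184595287705/54819825657 ≈ 3.3673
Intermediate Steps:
-460184/(-126129) + 122223/(-434633) = -460184*(-1/126129) + 122223*(-1/434633) = 460184/126129 - 122223/434633 = 184595287705/54819825657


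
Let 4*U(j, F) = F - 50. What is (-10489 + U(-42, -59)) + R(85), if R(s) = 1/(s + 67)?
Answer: -1598469/152 ≈ -10516.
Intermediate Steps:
U(j, F) = -25/2 + F/4 (U(j, F) = (F - 50)/4 = (-50 + F)/4 = -25/2 + F/4)
R(s) = 1/(67 + s)
(-10489 + U(-42, -59)) + R(85) = (-10489 + (-25/2 + (¼)*(-59))) + 1/(67 + 85) = (-10489 + (-25/2 - 59/4)) + 1/152 = (-10489 - 109/4) + 1/152 = -42065/4 + 1/152 = -1598469/152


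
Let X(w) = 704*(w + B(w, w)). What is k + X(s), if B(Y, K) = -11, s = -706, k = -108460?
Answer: -613228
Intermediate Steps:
X(w) = -7744 + 704*w (X(w) = 704*(w - 11) = 704*(-11 + w) = -7744 + 704*w)
k + X(s) = -108460 + (-7744 + 704*(-706)) = -108460 + (-7744 - 497024) = -108460 - 504768 = -613228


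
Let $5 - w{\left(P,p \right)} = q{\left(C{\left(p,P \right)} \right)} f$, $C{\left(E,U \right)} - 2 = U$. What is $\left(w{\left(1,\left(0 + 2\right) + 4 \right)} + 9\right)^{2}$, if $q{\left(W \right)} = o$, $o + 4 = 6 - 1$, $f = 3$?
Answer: $121$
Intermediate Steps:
$C{\left(E,U \right)} = 2 + U$
$o = 1$ ($o = -4 + \left(6 - 1\right) = -4 + 5 = 1$)
$q{\left(W \right)} = 1$
$w{\left(P,p \right)} = 2$ ($w{\left(P,p \right)} = 5 - 1 \cdot 3 = 5 - 3 = 2$)
$\left(w{\left(1,\left(0 + 2\right) + 4 \right)} + 9\right)^{2} = \left(2 + 9\right)^{2} = 11^{2} = 121$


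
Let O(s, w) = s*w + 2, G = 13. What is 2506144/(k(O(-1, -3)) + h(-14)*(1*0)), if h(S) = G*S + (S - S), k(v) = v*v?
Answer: 2506144/25 ≈ 1.0025e+5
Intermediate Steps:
O(s, w) = 2 + s*w
k(v) = v**2
h(S) = 13*S (h(S) = 13*S + (S - S) = 13*S + 0 = 13*S)
2506144/(k(O(-1, -3)) + h(-14)*(1*0)) = 2506144/((2 - 1*(-3))**2 + (13*(-14))*(1*0)) = 2506144/((2 + 3)**2 - 182*0) = 2506144/(5**2 + 0) = 2506144/(25 + 0) = 2506144/25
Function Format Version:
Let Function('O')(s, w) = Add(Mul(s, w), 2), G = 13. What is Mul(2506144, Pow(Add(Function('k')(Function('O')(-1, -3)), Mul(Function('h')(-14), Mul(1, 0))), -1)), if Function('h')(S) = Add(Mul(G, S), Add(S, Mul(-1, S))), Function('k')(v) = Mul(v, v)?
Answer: Rational(2506144, 25) ≈ 1.0025e+5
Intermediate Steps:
Function('O')(s, w) = Add(2, Mul(s, w))
Function('k')(v) = Pow(v, 2)
Function('h')(S) = Mul(13, S) (Function('h')(S) = Add(Mul(13, S), Add(S, Mul(-1, S))) = Add(Mul(13, S), 0) = Mul(13, S))
Mul(2506144, Pow(Add(Function('k')(Function('O')(-1, -3)), Mul(Function('h')(-14), Mul(1, 0))), -1)) = Mul(2506144, Pow(Add(Pow(Add(2, Mul(-1, -3)), 2), Mul(Mul(13, -14), Mul(1, 0))), -1)) = Mul(2506144, Pow(Add(Pow(Add(2, 3), 2), Mul(-182, 0)), -1)) = Mul(2506144, Pow(Add(Pow(5, 2), 0), -1)) = Mul(2506144, Pow(Add(25, 0), -1)) = Mul(2506144, Pow(25, -1)) = Mul(2506144, Rational(1, 25)) = Rational(2506144, 25)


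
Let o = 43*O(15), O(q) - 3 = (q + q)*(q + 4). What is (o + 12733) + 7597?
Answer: 44969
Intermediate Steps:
O(q) = 3 + 2*q*(4 + q) (O(q) = 3 + (q + q)*(q + 4) = 3 + (2*q)*(4 + q) = 3 + 2*q*(4 + q))
o = 24639 (o = 43*(3 + 2*15**2 + 8*15) = 43*(3 + 2*225 + 120) = 43*(3 + 450 + 120) = 43*573 = 24639)
(o + 12733) + 7597 = (24639 + 12733) + 7597 = 37372 + 7597 = 44969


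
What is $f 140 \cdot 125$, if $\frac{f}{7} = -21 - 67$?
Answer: $-10780000$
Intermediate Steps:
$f = -616$ ($f = 7 \left(-21 - 67\right) = 7 \left(-88\right) = -616$)
$f 140 \cdot 125 = \left(-616\right) 140 \cdot 125 = \left(-86240\right) 125 = -10780000$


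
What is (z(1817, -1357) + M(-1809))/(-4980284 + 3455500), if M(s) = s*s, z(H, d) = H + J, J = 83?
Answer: -3274381/1524784 ≈ -2.1474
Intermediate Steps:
z(H, d) = 83 + H (z(H, d) = H + 83 = 83 + H)
M(s) = s²
(z(1817, -1357) + M(-1809))/(-4980284 + 3455500) = ((83 + 1817) + (-1809)²)/(-4980284 + 3455500) = (1900 + 3272481)/(-1524784) = 3274381*(-1/1524784) = -3274381/1524784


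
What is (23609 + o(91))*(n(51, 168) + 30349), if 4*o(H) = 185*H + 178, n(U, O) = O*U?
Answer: 4337260733/4 ≈ 1.0843e+9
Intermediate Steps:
o(H) = 89/2 + 185*H/4 (o(H) = (185*H + 178)/4 = (178 + 185*H)/4 = 89/2 + 185*H/4)
(23609 + o(91))*(n(51, 168) + 30349) = (23609 + (89/2 + (185/4)*91))*(168*51 + 30349) = (23609 + (89/2 + 16835/4))*(8568 + 30349) = (23609 + 17013/4)*38917 = (111449/4)*38917 = 4337260733/4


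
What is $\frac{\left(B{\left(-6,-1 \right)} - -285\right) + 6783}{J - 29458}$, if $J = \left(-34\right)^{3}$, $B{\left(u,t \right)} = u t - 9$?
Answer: $- \frac{7065}{68762} \approx -0.10275$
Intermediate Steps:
$B{\left(u,t \right)} = -9 + t u$ ($B{\left(u,t \right)} = t u - 9 = -9 + t u$)
$J = -39304$
$\frac{\left(B{\left(-6,-1 \right)} - -285\right) + 6783}{J - 29458} = \frac{\left(\left(-9 - -6\right) - -285\right) + 6783}{-39304 - 29458} = \frac{\left(\left(-9 + 6\right) + 285\right) + 6783}{-68762} = \left(\left(-3 + 285\right) + 6783\right) \left(- \frac{1}{68762}\right) = \left(282 + 6783\right) \left(- \frac{1}{68762}\right) = 7065 \left(- \frac{1}{68762}\right) = - \frac{7065}{68762}$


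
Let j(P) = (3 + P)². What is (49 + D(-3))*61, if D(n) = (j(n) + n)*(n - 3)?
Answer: 4087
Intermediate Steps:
D(n) = (-3 + n)*(n + (3 + n)²) (D(n) = ((3 + n)² + n)*(n - 3) = (n + (3 + n)²)*(-3 + n) = (-3 + n)*(n + (3 + n)²))
(49 + D(-3))*61 = (49 + (-27 + (-3)³ - 12*(-3) + 4*(-3)²))*61 = (49 + (-27 - 27 + 36 + 4*9))*61 = (49 + (-27 - 27 + 36 + 36))*61 = (49 + 18)*61 = 67*61 = 4087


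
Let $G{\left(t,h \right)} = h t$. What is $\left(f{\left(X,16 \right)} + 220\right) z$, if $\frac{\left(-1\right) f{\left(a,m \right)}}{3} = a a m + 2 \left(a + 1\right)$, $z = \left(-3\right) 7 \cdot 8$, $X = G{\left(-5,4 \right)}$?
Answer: $3169488$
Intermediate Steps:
$X = -20$ ($X = 4 \left(-5\right) = -20$)
$z = -168$ ($z = \left(-21\right) 8 = -168$)
$f{\left(a,m \right)} = -6 - 6 a - 3 m a^{2}$ ($f{\left(a,m \right)} = - 3 \left(a a m + 2 \left(a + 1\right)\right) = - 3 \left(a^{2} m + 2 \left(1 + a\right)\right) = - 3 \left(m a^{2} + \left(2 + 2 a\right)\right) = - 3 \left(2 + 2 a + m a^{2}\right) = -6 - 6 a - 3 m a^{2}$)
$\left(f{\left(X,16 \right)} + 220\right) z = \left(\left(-6 - -120 - 48 \left(-20\right)^{2}\right) + 220\right) \left(-168\right) = \left(\left(-6 + 120 - 48 \cdot 400\right) + 220\right) \left(-168\right) = \left(\left(-6 + 120 - 19200\right) + 220\right) \left(-168\right) = \left(-19086 + 220\right) \left(-168\right) = \left(-18866\right) \left(-168\right) = 3169488$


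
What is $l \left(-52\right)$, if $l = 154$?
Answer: $-8008$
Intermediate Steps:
$l \left(-52\right) = 154 \left(-52\right) = -8008$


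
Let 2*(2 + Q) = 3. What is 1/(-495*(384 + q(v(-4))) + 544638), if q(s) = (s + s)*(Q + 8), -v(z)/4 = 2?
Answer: 1/413958 ≈ 2.4157e-6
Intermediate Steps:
Q = -½ (Q = -2 + (½)*3 = -2 + 3/2 = -½ ≈ -0.50000)
v(z) = -8 (v(z) = -4*2 = -8)
q(s) = 15*s (q(s) = (s + s)*(-½ + 8) = (2*s)*(15/2) = 15*s)
1/(-495*(384 + q(v(-4))) + 544638) = 1/(-495*(384 + 15*(-8)) + 544638) = 1/(-495*(384 - 120) + 544638) = 1/(-495*264 + 544638) = 1/(-130680 + 544638) = 1/413958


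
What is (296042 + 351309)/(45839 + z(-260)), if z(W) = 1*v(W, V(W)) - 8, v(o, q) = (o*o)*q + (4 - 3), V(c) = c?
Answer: -647351/17530168 ≈ -0.036928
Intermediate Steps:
v(o, q) = 1 + q*o**2 (v(o, q) = o**2*q + 1 = q*o**2 + 1 = 1 + q*o**2)
z(W) = -7 + W**3 (z(W) = 1*(1 + W*W**2) - 8 = 1*(1 + W**3) - 8 = (1 + W**3) - 8 = -7 + W**3)
(296042 + 351309)/(45839 + z(-260)) = (296042 + 351309)/(45839 + (-7 + (-260)**3)) = 647351/(45839 + (-7 - 17576000)) = 647351/(45839 - 17576007) = 647351/(-17530168) = 647351*(-1/17530168) = -647351/17530168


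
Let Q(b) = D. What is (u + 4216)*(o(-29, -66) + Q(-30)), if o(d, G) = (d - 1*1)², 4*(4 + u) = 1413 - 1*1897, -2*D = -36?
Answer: 3755538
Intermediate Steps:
D = 18 (D = -½*(-36) = 18)
Q(b) = 18
u = -125 (u = -4 + (1413 - 1*1897)/4 = -4 + (1413 - 1897)/4 = -4 + (¼)*(-484) = -4 - 121 = -125)
o(d, G) = (-1 + d)² (o(d, G) = (d - 1)² = (-1 + d)²)
(u + 4216)*(o(-29, -66) + Q(-30)) = (-125 + 4216)*((-1 - 29)² + 18) = 4091*((-30)² + 18) = 4091*(900 + 18) = 4091*918 = 3755538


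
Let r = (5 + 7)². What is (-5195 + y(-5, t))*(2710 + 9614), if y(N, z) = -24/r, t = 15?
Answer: -64025234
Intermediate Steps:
r = 144 (r = 12² = 144)
y(N, z) = -⅙ (y(N, z) = -24/144 = -24*1/144 = -⅙)
(-5195 + y(-5, t))*(2710 + 9614) = (-5195 - ⅙)*(2710 + 9614) = -31171/6*12324 = -64025234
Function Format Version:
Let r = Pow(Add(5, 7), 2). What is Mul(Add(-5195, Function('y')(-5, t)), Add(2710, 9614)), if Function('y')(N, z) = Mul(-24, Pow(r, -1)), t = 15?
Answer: -64025234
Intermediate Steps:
r = 144 (r = Pow(12, 2) = 144)
Function('y')(N, z) = Rational(-1, 6) (Function('y')(N, z) = Mul(-24, Pow(144, -1)) = Mul(-24, Rational(1, 144)) = Rational(-1, 6))
Mul(Add(-5195, Function('y')(-5, t)), Add(2710, 9614)) = Mul(Add(-5195, Rational(-1, 6)), Add(2710, 9614)) = Mul(Rational(-31171, 6), 12324) = -64025234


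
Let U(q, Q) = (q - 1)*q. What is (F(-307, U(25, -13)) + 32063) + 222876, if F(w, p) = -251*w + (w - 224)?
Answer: 331465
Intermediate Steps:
U(q, Q) = q*(-1 + q) (U(q, Q) = (-1 + q)*q = q*(-1 + q))
F(w, p) = -224 - 250*w (F(w, p) = -251*w + (-224 + w) = -224 - 250*w)
(F(-307, U(25, -13)) + 32063) + 222876 = ((-224 - 250*(-307)) + 32063) + 222876 = ((-224 + 76750) + 32063) + 222876 = (76526 + 32063) + 222876 = 108589 + 222876 = 331465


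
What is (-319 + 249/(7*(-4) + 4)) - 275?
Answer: -4835/8 ≈ -604.38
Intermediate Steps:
(-319 + 249/(7*(-4) + 4)) - 275 = (-319 + 249/(-28 + 4)) - 275 = (-319 + 249/(-24)) - 275 = (-319 + 249*(-1/24)) - 275 = (-319 - 83/8) - 275 = -2635/8 - 275 = -4835/8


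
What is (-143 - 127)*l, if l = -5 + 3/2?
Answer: 945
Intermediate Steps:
l = -7/2 (l = -5 + (½)*3 = -5 + 3/2 = -7/2 ≈ -3.5000)
(-143 - 127)*l = (-143 - 127)*(-7/2) = -270*(-7/2) = 945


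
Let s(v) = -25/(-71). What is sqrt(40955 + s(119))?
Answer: sqrt(206455930)/71 ≈ 202.37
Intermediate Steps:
s(v) = 25/71 (s(v) = -25*(-1/71) = 25/71)
sqrt(40955 + s(119)) = sqrt(40955 + 25/71) = sqrt(2907830/71) = sqrt(206455930)/71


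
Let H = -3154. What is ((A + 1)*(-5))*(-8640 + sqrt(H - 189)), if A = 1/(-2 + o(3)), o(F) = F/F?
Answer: 0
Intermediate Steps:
o(F) = 1
A = -1 (A = 1/(-2 + 1) = 1/(-1) = -1)
((A + 1)*(-5))*(-8640 + sqrt(H - 189)) = ((-1 + 1)*(-5))*(-8640 + sqrt(-3154 - 189)) = (0*(-5))*(-8640 + sqrt(-3343)) = 0*(-8640 + I*sqrt(3343)) = 0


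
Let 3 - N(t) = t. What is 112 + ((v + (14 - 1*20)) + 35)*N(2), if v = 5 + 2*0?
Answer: 146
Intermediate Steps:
N(t) = 3 - t
v = 5 (v = 5 + 0 = 5)
112 + ((v + (14 - 1*20)) + 35)*N(2) = 112 + ((5 + (14 - 1*20)) + 35)*(3 - 1*2) = 112 + ((5 + (14 - 20)) + 35)*(3 - 2) = 112 + ((5 - 6) + 35)*1 = 112 + (-1 + 35)*1 = 112 + 34*1 = 112 + 34 = 146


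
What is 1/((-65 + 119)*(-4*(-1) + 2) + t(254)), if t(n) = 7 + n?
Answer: 1/585 ≈ 0.0017094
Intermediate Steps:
1/((-65 + 119)*(-4*(-1) + 2) + t(254)) = 1/((-65 + 119)*(-4*(-1) + 2) + (7 + 254)) = 1/(54*(4 + 2) + 261) = 1/(54*6 + 261) = 1/(324 + 261) = 1/585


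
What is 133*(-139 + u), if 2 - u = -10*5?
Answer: -11571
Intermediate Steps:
u = 52 (u = 2 - (-10)*5 = 2 - 1*(-50) = 2 + 50 = 52)
133*(-139 + u) = 133*(-139 + 52) = 133*(-87) = -11571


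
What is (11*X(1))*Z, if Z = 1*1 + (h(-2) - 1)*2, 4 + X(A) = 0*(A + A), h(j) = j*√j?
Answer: 44 + 176*I*√2 ≈ 44.0 + 248.9*I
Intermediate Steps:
h(j) = j^(3/2)
X(A) = -4 (X(A) = -4 + 0*(A + A) = -4 + 0*(2*A) = -4 + 0 = -4)
Z = -1 - 4*I*√2 (Z = 1*1 + ((-2)^(3/2) - 1)*2 = 1 + (-2*I*√2 - 1)*2 = 1 + (-1 - 2*I*√2)*2 = 1 + (-2 - 4*I*√2) = -1 - 4*I*√2 ≈ -1.0 - 5.6569*I)
(11*X(1))*Z = (11*(-4))*(-1 - 4*I*√2) = -44*(-1 - 4*I*√2) = 44 + 176*I*√2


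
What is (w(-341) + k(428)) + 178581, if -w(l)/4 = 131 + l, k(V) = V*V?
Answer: 362605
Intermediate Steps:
k(V) = V**2
w(l) = -524 - 4*l (w(l) = -4*(131 + l) = -524 - 4*l)
(w(-341) + k(428)) + 178581 = ((-524 - 4*(-341)) + 428**2) + 178581 = ((-524 + 1364) + 183184) + 178581 = (840 + 183184) + 178581 = 184024 + 178581 = 362605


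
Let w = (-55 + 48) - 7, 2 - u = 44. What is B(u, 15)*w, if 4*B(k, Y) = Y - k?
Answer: -399/2 ≈ -199.50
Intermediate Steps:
u = -42 (u = 2 - 1*44 = 2 - 44 = -42)
B(k, Y) = -k/4 + Y/4 (B(k, Y) = (Y - k)/4 = -k/4 + Y/4)
w = -14 (w = -7 - 7 = -14)
B(u, 15)*w = (-¼*(-42) + (¼)*15)*(-14) = (21/2 + 15/4)*(-14) = (57/4)*(-14) = -399/2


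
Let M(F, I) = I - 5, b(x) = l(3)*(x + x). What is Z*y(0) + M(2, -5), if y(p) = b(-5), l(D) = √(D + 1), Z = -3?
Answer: 50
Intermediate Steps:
l(D) = √(1 + D)
b(x) = 4*x (b(x) = √(1 + 3)*(x + x) = √4*(2*x) = 2*(2*x) = 4*x)
M(F, I) = -5 + I
y(p) = -20 (y(p) = 4*(-5) = -20)
Z*y(0) + M(2, -5) = -3*(-20) + (-5 - 5) = 60 - 10 = 50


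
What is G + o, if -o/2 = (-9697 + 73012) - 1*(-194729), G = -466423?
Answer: -982511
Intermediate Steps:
o = -516088 (o = -2*((-9697 + 73012) - 1*(-194729)) = -2*(63315 + 194729) = -2*258044 = -516088)
G + o = -466423 - 516088 = -982511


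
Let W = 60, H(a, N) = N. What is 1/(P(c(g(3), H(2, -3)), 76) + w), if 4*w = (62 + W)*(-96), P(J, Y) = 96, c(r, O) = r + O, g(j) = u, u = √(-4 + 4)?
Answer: -1/2832 ≈ -0.00035311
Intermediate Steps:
u = 0 (u = √0 = 0)
g(j) = 0
c(r, O) = O + r
w = -2928 (w = ((62 + 60)*(-96))/4 = (122*(-96))/4 = (¼)*(-11712) = -2928)
1/(P(c(g(3), H(2, -3)), 76) + w) = 1/(96 - 2928) = 1/(-2832) = -1/2832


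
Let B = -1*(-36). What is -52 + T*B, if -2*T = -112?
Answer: 1964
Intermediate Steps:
T = 56 (T = -½*(-112) = 56)
B = 36
-52 + T*B = -52 + 56*36 = -52 + 2016 = 1964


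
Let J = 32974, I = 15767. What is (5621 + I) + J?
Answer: 54362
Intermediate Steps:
(5621 + I) + J = (5621 + 15767) + 32974 = 21388 + 32974 = 54362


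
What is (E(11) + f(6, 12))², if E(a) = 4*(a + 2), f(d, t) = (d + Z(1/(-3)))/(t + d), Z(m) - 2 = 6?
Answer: 225625/81 ≈ 2785.5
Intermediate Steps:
Z(m) = 8 (Z(m) = 2 + 6 = 8)
f(d, t) = (8 + d)/(d + t) (f(d, t) = (d + 8)/(t + d) = (8 + d)/(d + t))
E(a) = 8 + 4*a (E(a) = 4*(2 + a) = 8 + 4*a)
(E(11) + f(6, 12))² = ((8 + 4*11) + (8 + 6)/(6 + 12))² = ((8 + 44) + 14/18)² = (52 + (1/18)*14)² = (52 + 7/9)² = (475/9)² = 225625/81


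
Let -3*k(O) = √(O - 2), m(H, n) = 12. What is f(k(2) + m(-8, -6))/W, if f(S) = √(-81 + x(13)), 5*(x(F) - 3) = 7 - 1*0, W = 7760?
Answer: I*√1915/38800 ≈ 0.0011279*I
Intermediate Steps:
k(O) = -√(-2 + O)/3 (k(O) = -√(O - 2)/3 = -√(-2 + O)/3)
x(F) = 22/5 (x(F) = 3 + (7 - 1*0)/5 = 3 + (7 + 0)/5 = 3 + (⅕)*7 = 3 + 7/5 = 22/5)
f(S) = I*√1915/5 (f(S) = √(-81 + 22/5) = √(-383/5) = I*√1915/5)
f(k(2) + m(-8, -6))/W = (I*√1915/5)/7760 = (I*√1915/5)*(1/7760) = I*√1915/38800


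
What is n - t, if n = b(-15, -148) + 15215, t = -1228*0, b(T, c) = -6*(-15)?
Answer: 15305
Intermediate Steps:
b(T, c) = 90
t = 0
n = 15305 (n = 90 + 15215 = 15305)
n - t = 15305 - 1*0 = 15305 + 0 = 15305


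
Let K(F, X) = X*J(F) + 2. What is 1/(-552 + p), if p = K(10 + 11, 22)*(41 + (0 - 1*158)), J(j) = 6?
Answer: -1/16230 ≈ -6.1614e-5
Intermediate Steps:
K(F, X) = 2 + 6*X (K(F, X) = X*6 + 2 = 6*X + 2 = 2 + 6*X)
p = -15678 (p = (2 + 6*22)*(41 + (0 - 1*158)) = (2 + 132)*(41 + (0 - 158)) = 134*(41 - 158) = 134*(-117) = -15678)
1/(-552 + p) = 1/(-552 - 15678) = 1/(-16230) = -1/16230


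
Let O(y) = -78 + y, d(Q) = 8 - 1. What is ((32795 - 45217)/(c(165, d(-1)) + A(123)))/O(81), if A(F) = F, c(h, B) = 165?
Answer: -6211/432 ≈ -14.377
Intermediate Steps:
d(Q) = 7
((32795 - 45217)/(c(165, d(-1)) + A(123)))/O(81) = ((32795 - 45217)/(165 + 123))/(-78 + 81) = -12422/288/3 = -12422*1/288*(⅓) = -6211/144*⅓ = -6211/432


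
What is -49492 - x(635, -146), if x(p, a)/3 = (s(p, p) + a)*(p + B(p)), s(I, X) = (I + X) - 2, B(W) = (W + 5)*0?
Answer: -2186902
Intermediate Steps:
B(W) = 0 (B(W) = (5 + W)*0 = 0)
s(I, X) = -2 + I + X
x(p, a) = 3*p*(-2 + a + 2*p) (x(p, a) = 3*(((-2 + p + p) + a)*(p + 0)) = 3*(((-2 + 2*p) + a)*p) = 3*((-2 + a + 2*p)*p) = 3*(p*(-2 + a + 2*p)) = 3*p*(-2 + a + 2*p))
-49492 - x(635, -146) = -49492 - 3*635*(-2 - 146 + 2*635) = -49492 - 3*635*(-2 - 146 + 1270) = -49492 - 3*635*1122 = -49492 - 1*2137410 = -49492 - 2137410 = -2186902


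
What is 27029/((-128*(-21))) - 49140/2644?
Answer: -15155911/1776768 ≈ -8.5300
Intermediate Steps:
27029/((-128*(-21))) - 49140/2644 = 27029/2688 - 49140*1/2644 = 27029*(1/2688) - 12285/661 = 27029/2688 - 12285/661 = -15155911/1776768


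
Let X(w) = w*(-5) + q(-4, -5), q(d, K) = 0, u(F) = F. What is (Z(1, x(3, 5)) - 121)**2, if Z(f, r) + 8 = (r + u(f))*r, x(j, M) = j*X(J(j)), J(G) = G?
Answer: 3426201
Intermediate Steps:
X(w) = -5*w (X(w) = w*(-5) + 0 = -5*w + 0 = -5*w)
x(j, M) = -5*j**2 (x(j, M) = j*(-5*j) = -5*j**2)
Z(f, r) = -8 + r*(f + r) (Z(f, r) = -8 + (r + f)*r = -8 + (f + r)*r = -8 + r*(f + r))
(Z(1, x(3, 5)) - 121)**2 = ((-8 + (-5*3**2)**2 + 1*(-5*3**2)) - 121)**2 = ((-8 + (-5*9)**2 + 1*(-5*9)) - 121)**2 = ((-8 + (-45)**2 + 1*(-45)) - 121)**2 = ((-8 + 2025 - 45) - 121)**2 = (1972 - 121)**2 = 1851**2 = 3426201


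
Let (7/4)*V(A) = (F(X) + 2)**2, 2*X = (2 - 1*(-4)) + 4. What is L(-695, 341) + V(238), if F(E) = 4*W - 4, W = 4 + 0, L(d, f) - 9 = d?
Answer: -574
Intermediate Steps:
L(d, f) = 9 + d
X = 5 (X = ((2 - 1*(-4)) + 4)/2 = ((2 + 4) + 4)/2 = (6 + 4)/2 = (1/2)*10 = 5)
W = 4
F(E) = 12 (F(E) = 4*4 - 4 = 16 - 4 = 12)
V(A) = 112 (V(A) = 4*(12 + 2)**2/7 = (4/7)*14**2 = (4/7)*196 = 112)
L(-695, 341) + V(238) = (9 - 695) + 112 = -686 + 112 = -574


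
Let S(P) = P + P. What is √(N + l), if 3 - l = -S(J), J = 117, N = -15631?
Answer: I*√15394 ≈ 124.07*I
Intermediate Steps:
S(P) = 2*P
l = 237 (l = 3 - (-1)*2*117 = 3 - (-1)*234 = 3 - 1*(-234) = 3 + 234 = 237)
√(N + l) = √(-15631 + 237) = √(-15394) = I*√15394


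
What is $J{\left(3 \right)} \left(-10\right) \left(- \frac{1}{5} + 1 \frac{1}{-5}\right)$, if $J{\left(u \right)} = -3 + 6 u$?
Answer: $60$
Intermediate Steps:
$J{\left(3 \right)} \left(-10\right) \left(- \frac{1}{5} + 1 \frac{1}{-5}\right) = \left(-3 + 6 \cdot 3\right) \left(-10\right) \left(- \frac{1}{5} + 1 \frac{1}{-5}\right) = \left(-3 + 18\right) \left(-10\right) \left(\left(-1\right) \frac{1}{5} + 1 \left(- \frac{1}{5}\right)\right) = 15 \left(-10\right) \left(- \frac{1}{5} - \frac{1}{5}\right) = \left(-150\right) \left(- \frac{2}{5}\right) = 60$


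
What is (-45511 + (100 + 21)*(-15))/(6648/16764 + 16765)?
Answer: -66114422/23421259 ≈ -2.8228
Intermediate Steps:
(-45511 + (100 + 21)*(-15))/(6648/16764 + 16765) = (-45511 + 121*(-15))/(6648*(1/16764) + 16765) = (-45511 - 1815)/(554/1397 + 16765) = -47326/23421259/1397 = -47326*1397/23421259 = -66114422/23421259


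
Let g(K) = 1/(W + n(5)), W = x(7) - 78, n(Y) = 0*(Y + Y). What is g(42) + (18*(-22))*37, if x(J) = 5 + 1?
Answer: -1054945/72 ≈ -14652.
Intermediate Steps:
x(J) = 6
n(Y) = 0 (n(Y) = 0*(2*Y) = 0)
W = -72 (W = 6 - 78 = -72)
g(K) = -1/72 (g(K) = 1/(-72 + 0) = 1/(-72) = -1/72)
g(42) + (18*(-22))*37 = -1/72 + (18*(-22))*37 = -1/72 - 396*37 = -1/72 - 14652 = -1054945/72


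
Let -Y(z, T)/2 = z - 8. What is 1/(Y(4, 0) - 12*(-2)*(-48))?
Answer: -1/1144 ≈ -0.00087413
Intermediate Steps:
Y(z, T) = 16 - 2*z (Y(z, T) = -2*(z - 8) = -2*(-8 + z) = 16 - 2*z)
1/(Y(4, 0) - 12*(-2)*(-48)) = 1/((16 - 2*4) - 12*(-2)*(-48)) = 1/((16 - 8) + 24*(-48)) = 1/(8 - 1152) = 1/(-1144) = -1/1144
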